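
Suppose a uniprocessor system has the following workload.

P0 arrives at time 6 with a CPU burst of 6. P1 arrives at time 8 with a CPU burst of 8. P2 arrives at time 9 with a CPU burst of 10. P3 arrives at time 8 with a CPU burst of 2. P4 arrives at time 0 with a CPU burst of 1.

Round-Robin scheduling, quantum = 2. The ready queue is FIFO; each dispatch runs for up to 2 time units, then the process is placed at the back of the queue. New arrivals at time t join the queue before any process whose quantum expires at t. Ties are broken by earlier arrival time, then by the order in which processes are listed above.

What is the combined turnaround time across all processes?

Schedule: | P4 0-1 | idle 1-6 | P0 6-8 | P1 8-10 | P3 10-12 | P0 12-14 | P2 14-16 | P1 16-18 | P0 18-20 | P2 20-22 | P1 22-24 | P2 24-26 | P1 26-28 | P2 28-32 |
Completion: P0=20  P1=28  P2=32  P3=12  P4=1
Turnaround (C−A): P0=14  P1=20  P2=23  P3=4  P4=1
Turnaround = completion − arrival: P0=14, P1=20, P2=23, P3=4, P4=1
Total turnaround = 14 + 20 + 23 + 4 + 1 = 62

62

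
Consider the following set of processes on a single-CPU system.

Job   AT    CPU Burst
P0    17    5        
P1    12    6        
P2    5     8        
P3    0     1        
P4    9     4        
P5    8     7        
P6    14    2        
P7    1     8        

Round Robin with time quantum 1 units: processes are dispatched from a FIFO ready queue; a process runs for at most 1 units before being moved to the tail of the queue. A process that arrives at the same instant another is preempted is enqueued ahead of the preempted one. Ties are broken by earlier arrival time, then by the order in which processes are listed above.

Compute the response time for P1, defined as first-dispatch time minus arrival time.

3

Schedule: | P3 0-1 | P7 1-5 | P2 5-6 | P7 6-7 | P2 7-8 | P7 8-9 | P5 9-10 | P2 10-11 | P4 11-12 | P7 12-13 | P5 13-14 | P2 14-15 | P1 15-16 | P4 16-17 | P7 17-18 | P6 18-19 | P5 19-20 | P2 20-21 | P1 21-22 | P0 22-23 | P4 23-24 | P6 24-25 | P5 25-26 | P2 26-27 | P1 27-28 | P0 28-29 | P4 29-30 | P5 30-31 | P2 31-32 | P1 32-33 | P0 33-34 | P5 34-35 | P2 35-36 | P1 36-37 | P0 37-38 | P5 38-39 | P1 39-40 | P0 40-41 |
Completion: P0=41  P1=40  P2=36  P3=1  P4=30  P5=39  P6=25  P7=18
Response(P1) = first start − arrival = 15 − 12 = 3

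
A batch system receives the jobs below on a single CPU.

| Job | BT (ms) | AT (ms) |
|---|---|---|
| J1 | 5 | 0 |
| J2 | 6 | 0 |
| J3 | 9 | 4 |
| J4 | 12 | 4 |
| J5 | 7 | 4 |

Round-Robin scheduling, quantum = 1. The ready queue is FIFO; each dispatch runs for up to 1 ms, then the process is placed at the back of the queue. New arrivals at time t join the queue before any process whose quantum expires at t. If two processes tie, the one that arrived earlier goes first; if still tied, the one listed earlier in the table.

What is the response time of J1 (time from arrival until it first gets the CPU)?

Gantt: | J1 0-1 | J2 1-2 | J1 2-3 | J2 3-4 | J1 4-5 | J3 5-6 | J4 6-7 | J5 7-8 | J2 8-9 | J1 9-10 | J3 10-11 | J4 11-12 | J5 12-13 | J2 13-14 | J1 14-15 | J3 15-16 | J4 16-17 | J5 17-18 | J2 18-19 | J3 19-20 | J4 20-21 | J5 21-22 | J2 22-23 | J3 23-24 | J4 24-25 | J5 25-26 | J3 26-27 | J4 27-28 | J5 28-29 | J3 29-30 | J4 30-31 | J5 31-32 | J3 32-33 | J4 33-34 | J3 34-35 | J4 35-39 |
Completion: J1=15  J2=23  J3=35  J4=39  J5=32
Response(J1) = first start − arrival = 0 − 0 = 0

0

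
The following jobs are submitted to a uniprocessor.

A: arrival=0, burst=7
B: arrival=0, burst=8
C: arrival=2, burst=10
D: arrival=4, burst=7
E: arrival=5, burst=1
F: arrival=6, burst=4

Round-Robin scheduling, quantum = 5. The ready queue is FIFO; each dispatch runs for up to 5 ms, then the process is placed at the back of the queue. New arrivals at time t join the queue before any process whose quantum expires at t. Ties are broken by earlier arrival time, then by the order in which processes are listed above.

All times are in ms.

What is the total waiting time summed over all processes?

119

Schedule: | A 0-5 | B 5-10 | C 10-15 | D 15-20 | E 20-21 | A 21-23 | F 23-27 | B 27-30 | C 30-35 | D 35-37 |
Completion: A=23  B=30  C=35  D=37  E=21  F=27
Turnaround (C−A): A=23  B=30  C=33  D=33  E=16  F=21
Waiting = turnaround − burst: A=16, B=22, C=23, D=26, E=15, F=17
Total waiting = 16 + 22 + 23 + 26 + 15 + 17 = 119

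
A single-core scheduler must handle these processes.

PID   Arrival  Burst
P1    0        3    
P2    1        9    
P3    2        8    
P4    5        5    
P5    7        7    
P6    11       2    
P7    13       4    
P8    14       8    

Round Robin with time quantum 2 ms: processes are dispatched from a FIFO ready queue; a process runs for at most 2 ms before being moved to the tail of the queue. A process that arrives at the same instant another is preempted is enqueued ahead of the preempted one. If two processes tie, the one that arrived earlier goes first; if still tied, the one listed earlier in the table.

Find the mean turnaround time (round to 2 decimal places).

Timeline: | P1 0-2 | P2 2-4 | P3 4-6 | P1 6-7 | P2 7-9 | P4 9-11 | P3 11-13 | P5 13-15 | P2 15-17 | P6 17-19 | P4 19-21 | P7 21-23 | P3 23-25 | P8 25-27 | P5 27-29 | P2 29-31 | P4 31-32 | P7 32-34 | P3 34-36 | P8 36-38 | P5 38-40 | P2 40-41 | P8 41-43 | P5 43-44 | P8 44-46 |
Completion: P1=7  P2=41  P3=36  P4=32  P5=44  P6=19  P7=34  P8=46
Turnaround (C−A): P1=7  P2=40  P3=34  P4=27  P5=37  P6=8  P7=21  P8=32
Turnaround times: P1=7, P2=40, P3=34, P4=27, P5=37, P6=8, P7=21, P8=32
Average turnaround = (7+40+34+27+37+8+21+32) / 8 = 206/8 = 25.75

25.75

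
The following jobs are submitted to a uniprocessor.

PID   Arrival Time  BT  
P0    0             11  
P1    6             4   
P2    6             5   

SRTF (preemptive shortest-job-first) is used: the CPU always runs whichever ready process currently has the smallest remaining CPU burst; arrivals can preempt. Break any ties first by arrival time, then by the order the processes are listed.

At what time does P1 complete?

10

Timeline: | P0 0-6 | P1 6-10 | P0 10-15 | P2 15-20 |
Completion: P0=15  P1=10  P2=20
Turnaround (C−A): P0=15  P1=4  P2=14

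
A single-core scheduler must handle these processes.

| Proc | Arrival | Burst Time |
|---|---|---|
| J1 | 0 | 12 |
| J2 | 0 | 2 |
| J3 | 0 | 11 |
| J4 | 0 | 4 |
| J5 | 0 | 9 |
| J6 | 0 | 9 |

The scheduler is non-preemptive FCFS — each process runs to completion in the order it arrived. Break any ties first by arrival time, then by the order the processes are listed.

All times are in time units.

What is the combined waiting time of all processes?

118

Gantt: | J1 0-12 | J2 12-14 | J3 14-25 | J4 25-29 | J5 29-38 | J6 38-47 |
Completion: J1=12  J2=14  J3=25  J4=29  J5=38  J6=47
Turnaround (C−A): J1=12  J2=14  J3=25  J4=29  J5=38  J6=47
Waiting = turnaround − burst: J1=0, J2=12, J3=14, J4=25, J5=29, J6=38
Total waiting = 0 + 12 + 14 + 25 + 29 + 38 = 118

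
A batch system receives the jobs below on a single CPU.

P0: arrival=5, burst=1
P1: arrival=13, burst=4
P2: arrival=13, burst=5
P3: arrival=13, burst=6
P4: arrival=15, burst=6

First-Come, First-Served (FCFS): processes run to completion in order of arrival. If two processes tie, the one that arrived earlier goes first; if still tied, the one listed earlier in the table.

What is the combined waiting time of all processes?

Schedule: | idle 0-5 | P0 5-6 | idle 6-13 | P1 13-17 | P2 17-22 | P3 22-28 | P4 28-34 |
Completion: P0=6  P1=17  P2=22  P3=28  P4=34
Waiting = turnaround − burst: P0=0, P1=0, P2=4, P3=9, P4=13
Total waiting = 0 + 0 + 4 + 9 + 13 = 26

26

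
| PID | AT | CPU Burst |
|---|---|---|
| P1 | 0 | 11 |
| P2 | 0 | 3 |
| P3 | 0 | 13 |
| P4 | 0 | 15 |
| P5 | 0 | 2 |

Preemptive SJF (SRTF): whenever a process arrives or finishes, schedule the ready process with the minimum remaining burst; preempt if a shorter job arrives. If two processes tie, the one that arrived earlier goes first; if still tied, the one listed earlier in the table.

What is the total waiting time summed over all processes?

Gantt: | P5 0-2 | P2 2-5 | P1 5-16 | P3 16-29 | P4 29-44 |
Completion: P1=16  P2=5  P3=29  P4=44  P5=2
Waiting = turnaround − burst: P1=5, P2=2, P3=16, P4=29, P5=0
Total waiting = 5 + 2 + 16 + 29 + 0 = 52

52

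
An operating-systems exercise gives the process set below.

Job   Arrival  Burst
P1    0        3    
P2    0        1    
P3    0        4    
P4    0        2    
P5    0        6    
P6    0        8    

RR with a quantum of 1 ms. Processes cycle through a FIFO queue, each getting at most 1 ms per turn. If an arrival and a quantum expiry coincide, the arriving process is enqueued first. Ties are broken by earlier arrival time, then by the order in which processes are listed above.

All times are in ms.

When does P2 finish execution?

2

Schedule: | P1 0-1 | P2 1-2 | P3 2-3 | P4 3-4 | P5 4-5 | P6 5-6 | P1 6-7 | P3 7-8 | P4 8-9 | P5 9-10 | P6 10-11 | P1 11-12 | P3 12-13 | P5 13-14 | P6 14-15 | P3 15-16 | P5 16-17 | P6 17-18 | P5 18-19 | P6 19-20 | P5 20-21 | P6 21-24 |
Completion: P1=12  P2=2  P3=16  P4=9  P5=21  P6=24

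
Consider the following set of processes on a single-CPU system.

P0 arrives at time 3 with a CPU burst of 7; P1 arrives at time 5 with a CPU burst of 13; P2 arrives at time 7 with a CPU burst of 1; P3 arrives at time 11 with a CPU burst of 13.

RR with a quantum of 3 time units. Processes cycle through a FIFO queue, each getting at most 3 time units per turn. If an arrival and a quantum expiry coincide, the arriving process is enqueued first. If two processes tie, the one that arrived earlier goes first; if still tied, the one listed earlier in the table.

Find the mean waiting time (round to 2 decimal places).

10.75

Gantt: | idle 0-3 | P0 3-6 | P1 6-9 | P0 9-12 | P2 12-13 | P1 13-16 | P3 16-19 | P0 19-20 | P1 20-23 | P3 23-26 | P1 26-29 | P3 29-32 | P1 32-33 | P3 33-37 |
Completion: P0=20  P1=33  P2=13  P3=37
Waiting times: P0=10, P1=15, P2=5, P3=13
Average waiting = (10+15+5+13) / 4 = 43/4 = 10.75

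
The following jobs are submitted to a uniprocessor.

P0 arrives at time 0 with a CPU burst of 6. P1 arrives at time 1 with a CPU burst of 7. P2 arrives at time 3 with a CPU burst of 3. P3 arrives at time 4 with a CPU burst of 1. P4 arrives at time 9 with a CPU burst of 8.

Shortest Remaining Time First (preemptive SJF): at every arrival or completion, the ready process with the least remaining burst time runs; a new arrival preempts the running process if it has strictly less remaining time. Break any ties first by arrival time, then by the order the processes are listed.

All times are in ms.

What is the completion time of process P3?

Schedule: | P0 0-4 | P3 4-5 | P0 5-7 | P2 7-10 | P1 10-17 | P4 17-25 |
Completion: P0=7  P1=17  P2=10  P3=5  P4=25
Turnaround (C−A): P0=7  P1=16  P2=7  P3=1  P4=16

5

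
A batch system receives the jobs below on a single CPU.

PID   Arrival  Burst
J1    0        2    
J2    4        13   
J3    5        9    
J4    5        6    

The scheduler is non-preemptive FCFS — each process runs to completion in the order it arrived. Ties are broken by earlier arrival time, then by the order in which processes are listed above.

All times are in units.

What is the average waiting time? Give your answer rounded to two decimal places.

8.25

Gantt: | J1 0-2 | idle 2-4 | J2 4-17 | J3 17-26 | J4 26-32 |
Completion: J1=2  J2=17  J3=26  J4=32
Waiting times: J1=0, J2=0, J3=12, J4=21
Average waiting = (0+0+12+21) / 4 = 33/4 = 8.25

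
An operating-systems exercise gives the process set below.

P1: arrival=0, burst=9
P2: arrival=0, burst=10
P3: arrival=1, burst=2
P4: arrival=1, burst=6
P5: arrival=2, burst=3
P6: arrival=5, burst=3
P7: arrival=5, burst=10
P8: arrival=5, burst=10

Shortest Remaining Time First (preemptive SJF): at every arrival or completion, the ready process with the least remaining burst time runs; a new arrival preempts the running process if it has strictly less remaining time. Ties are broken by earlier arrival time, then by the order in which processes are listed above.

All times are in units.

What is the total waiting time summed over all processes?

113

Schedule: | P1 0-1 | P3 1-3 | P5 3-6 | P6 6-9 | P4 9-15 | P1 15-23 | P2 23-33 | P7 33-43 | P8 43-53 |
Completion: P1=23  P2=33  P3=3  P4=15  P5=6  P6=9  P7=43  P8=53
Waiting = turnaround − burst: P1=14, P2=23, P3=0, P4=8, P5=1, P6=1, P7=28, P8=38
Total waiting = 14 + 23 + 0 + 8 + 1 + 1 + 28 + 38 = 113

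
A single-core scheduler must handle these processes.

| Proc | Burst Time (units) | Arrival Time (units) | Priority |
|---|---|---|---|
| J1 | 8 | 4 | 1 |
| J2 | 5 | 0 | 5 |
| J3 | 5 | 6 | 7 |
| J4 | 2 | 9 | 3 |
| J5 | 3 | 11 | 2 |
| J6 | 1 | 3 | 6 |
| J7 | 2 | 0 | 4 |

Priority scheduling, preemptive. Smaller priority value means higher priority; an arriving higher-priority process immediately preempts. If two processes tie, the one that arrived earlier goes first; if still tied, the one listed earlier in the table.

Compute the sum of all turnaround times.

80

Gantt: | J7 0-2 | J2 2-4 | J1 4-12 | J5 12-15 | J4 15-17 | J2 17-20 | J6 20-21 | J3 21-26 |
Completion: J1=12  J2=20  J3=26  J4=17  J5=15  J6=21  J7=2
Turnaround (C−A): J1=8  J2=20  J3=20  J4=8  J5=4  J6=18  J7=2
Turnaround = completion − arrival: J1=8, J2=20, J3=20, J4=8, J5=4, J6=18, J7=2
Total turnaround = 8 + 20 + 20 + 8 + 4 + 18 + 2 = 80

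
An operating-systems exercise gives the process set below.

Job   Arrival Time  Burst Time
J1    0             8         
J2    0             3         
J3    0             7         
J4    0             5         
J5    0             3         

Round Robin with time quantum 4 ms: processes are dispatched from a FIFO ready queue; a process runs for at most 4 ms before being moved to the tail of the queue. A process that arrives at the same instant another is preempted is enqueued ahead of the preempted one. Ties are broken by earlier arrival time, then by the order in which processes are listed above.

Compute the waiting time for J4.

Timeline: | J1 0-4 | J2 4-7 | J3 7-11 | J4 11-15 | J5 15-18 | J1 18-22 | J3 22-25 | J4 25-26 |
Completion: J1=22  J2=7  J3=25  J4=26  J5=18
Waiting(J4) = turnaround − burst = 26 − 5 = 21

21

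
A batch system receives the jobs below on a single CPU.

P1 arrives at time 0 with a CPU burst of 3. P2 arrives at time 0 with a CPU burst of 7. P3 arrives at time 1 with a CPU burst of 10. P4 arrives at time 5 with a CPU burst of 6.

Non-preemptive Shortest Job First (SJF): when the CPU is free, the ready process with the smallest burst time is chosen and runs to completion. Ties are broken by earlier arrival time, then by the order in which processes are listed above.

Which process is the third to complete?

P4

Timeline: | P1 0-3 | P2 3-10 | P4 10-16 | P3 16-26 |
Completion: P1=3  P2=10  P3=26  P4=16
Turnaround (C−A): P1=3  P2=10  P3=25  P4=11
Finish order: P1 → P2 → P4 → P3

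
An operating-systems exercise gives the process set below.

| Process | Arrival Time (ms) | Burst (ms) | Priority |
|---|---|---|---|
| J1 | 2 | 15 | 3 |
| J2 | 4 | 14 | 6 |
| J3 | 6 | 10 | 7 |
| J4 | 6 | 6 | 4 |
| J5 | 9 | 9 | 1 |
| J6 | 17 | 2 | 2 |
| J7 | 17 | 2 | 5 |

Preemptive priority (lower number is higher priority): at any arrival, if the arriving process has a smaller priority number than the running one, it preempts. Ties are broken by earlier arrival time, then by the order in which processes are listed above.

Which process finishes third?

J1

Gantt: | idle 0-2 | J1 2-9 | J5 9-18 | J6 18-20 | J1 20-28 | J4 28-34 | J7 34-36 | J2 36-50 | J3 50-60 |
Completion: J1=28  J2=50  J3=60  J4=34  J5=18  J6=20  J7=36
Finish order: J5 → J6 → J1 → J4 → J7 → J2 → J3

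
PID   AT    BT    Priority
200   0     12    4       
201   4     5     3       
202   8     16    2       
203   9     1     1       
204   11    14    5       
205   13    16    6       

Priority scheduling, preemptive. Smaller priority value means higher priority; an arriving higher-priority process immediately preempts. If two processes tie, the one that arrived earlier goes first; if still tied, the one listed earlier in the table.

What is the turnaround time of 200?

34

Schedule: | 200 0-4 | 201 4-8 | 202 8-9 | 203 9-10 | 202 10-25 | 201 25-26 | 200 26-34 | 204 34-48 | 205 48-64 |
Completion: 200=34  201=26  202=25  203=10  204=48  205=64
Turnaround(200) = completion − arrival = 34 − 0 = 34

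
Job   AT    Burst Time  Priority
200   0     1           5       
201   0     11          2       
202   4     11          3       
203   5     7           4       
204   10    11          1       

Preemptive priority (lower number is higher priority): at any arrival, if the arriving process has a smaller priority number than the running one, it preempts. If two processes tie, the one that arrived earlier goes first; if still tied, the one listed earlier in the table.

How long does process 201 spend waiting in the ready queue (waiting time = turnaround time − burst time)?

11

Timeline: | 201 0-10 | 204 10-21 | 201 21-22 | 202 22-33 | 203 33-40 | 200 40-41 |
Completion: 200=41  201=22  202=33  203=40  204=21
Waiting(201) = turnaround − burst = 22 − 11 = 11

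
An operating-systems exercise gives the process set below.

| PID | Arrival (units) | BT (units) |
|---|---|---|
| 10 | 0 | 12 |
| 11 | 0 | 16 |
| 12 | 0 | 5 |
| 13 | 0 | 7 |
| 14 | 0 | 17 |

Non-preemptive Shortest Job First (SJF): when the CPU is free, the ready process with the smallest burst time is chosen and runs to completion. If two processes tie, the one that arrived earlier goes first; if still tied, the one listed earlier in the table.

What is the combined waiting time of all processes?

81

Gantt: | 12 0-5 | 13 5-12 | 10 12-24 | 11 24-40 | 14 40-57 |
Completion: 10=24  11=40  12=5  13=12  14=57
Turnaround (C−A): 10=24  11=40  12=5  13=12  14=57
Waiting = turnaround − burst: 10=12, 11=24, 12=0, 13=5, 14=40
Total waiting = 12 + 24 + 0 + 5 + 40 = 81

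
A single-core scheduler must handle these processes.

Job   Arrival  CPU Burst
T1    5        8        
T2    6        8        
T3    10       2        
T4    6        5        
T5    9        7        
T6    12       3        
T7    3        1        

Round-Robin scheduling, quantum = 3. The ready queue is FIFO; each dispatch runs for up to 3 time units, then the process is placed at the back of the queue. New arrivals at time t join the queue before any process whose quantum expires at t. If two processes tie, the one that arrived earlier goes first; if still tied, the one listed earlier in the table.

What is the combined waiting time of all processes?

Schedule: | idle 0-3 | T7 3-4 | idle 4-5 | T1 5-8 | T2 8-11 | T4 11-14 | T1 14-17 | T5 17-20 | T3 20-22 | T2 22-25 | T6 25-28 | T4 28-30 | T1 30-32 | T5 32-35 | T2 35-37 | T5 37-38 |
Completion: T1=32  T2=37  T3=22  T4=30  T5=38  T6=28  T7=4
Turnaround (C−A): T1=27  T2=31  T3=12  T4=24  T5=29  T6=16  T7=1
Waiting = turnaround − burst: T1=19, T2=23, T3=10, T4=19, T5=22, T6=13, T7=0
Total waiting = 19 + 23 + 10 + 19 + 22 + 13 + 0 = 106

106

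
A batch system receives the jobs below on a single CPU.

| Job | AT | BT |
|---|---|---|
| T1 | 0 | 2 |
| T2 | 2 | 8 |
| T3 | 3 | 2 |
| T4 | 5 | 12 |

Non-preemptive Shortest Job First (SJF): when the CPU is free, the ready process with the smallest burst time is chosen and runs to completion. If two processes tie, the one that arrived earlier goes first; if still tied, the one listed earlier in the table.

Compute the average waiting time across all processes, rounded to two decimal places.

3.50

Schedule: | T1 0-2 | T2 2-10 | T3 10-12 | T4 12-24 |
Completion: T1=2  T2=10  T3=12  T4=24
Turnaround (C−A): T1=2  T2=8  T3=9  T4=19
Waiting times: T1=0, T2=0, T3=7, T4=7
Average waiting = (0+0+7+7) / 4 = 14/4 = 3.50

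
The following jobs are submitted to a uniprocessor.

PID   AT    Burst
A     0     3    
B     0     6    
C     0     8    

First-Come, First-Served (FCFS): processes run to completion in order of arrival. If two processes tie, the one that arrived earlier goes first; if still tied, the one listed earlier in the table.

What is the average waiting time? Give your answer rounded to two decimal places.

4.00

Schedule: | A 0-3 | B 3-9 | C 9-17 |
Completion: A=3  B=9  C=17
Waiting times: A=0, B=3, C=9
Average waiting = (0+3+9) / 3 = 12/3 = 4.00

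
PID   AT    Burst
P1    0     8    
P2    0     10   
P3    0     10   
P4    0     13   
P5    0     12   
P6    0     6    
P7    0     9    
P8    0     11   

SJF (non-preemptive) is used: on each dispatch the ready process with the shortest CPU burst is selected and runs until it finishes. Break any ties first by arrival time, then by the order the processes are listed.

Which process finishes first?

Gantt: | P6 0-6 | P1 6-14 | P7 14-23 | P2 23-33 | P3 33-43 | P8 43-54 | P5 54-66 | P4 66-79 |
Completion: P1=14  P2=33  P3=43  P4=79  P5=66  P6=6  P7=23  P8=54
Finish order: P6 → P1 → P7 → P2 → P3 → P8 → P5 → P4

P6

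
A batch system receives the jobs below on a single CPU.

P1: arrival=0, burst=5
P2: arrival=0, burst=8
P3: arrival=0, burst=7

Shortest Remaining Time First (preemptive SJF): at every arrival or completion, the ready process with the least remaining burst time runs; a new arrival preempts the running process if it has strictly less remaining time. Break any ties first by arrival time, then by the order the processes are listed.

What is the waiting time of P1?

0

Gantt: | P1 0-5 | P3 5-12 | P2 12-20 |
Completion: P1=5  P2=20  P3=12
Waiting(P1) = turnaround − burst = 5 − 5 = 0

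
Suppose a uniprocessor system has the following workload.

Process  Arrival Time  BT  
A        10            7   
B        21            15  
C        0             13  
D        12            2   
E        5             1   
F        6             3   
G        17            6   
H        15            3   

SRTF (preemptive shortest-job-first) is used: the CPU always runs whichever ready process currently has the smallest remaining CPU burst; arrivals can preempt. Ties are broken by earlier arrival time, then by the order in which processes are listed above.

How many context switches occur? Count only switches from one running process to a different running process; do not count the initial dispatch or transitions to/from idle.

Gantt: | C 0-5 | E 5-6 | F 6-9 | C 9-12 | D 12-14 | C 14-15 | H 15-18 | C 18-22 | G 22-28 | A 28-35 | B 35-50 |
Completion: A=35  B=50  C=22  D=14  E=6  F=9  G=28  H=18

10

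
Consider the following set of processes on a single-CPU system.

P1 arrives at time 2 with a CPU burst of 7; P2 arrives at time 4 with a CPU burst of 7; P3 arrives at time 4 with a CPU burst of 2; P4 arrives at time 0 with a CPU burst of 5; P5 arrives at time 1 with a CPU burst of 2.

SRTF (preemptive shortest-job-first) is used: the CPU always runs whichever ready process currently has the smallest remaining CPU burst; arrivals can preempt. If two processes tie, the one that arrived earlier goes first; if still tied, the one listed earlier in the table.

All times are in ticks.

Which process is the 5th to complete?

P2

Schedule: | P4 0-1 | P5 1-3 | P4 3-4 | P3 4-6 | P4 6-9 | P1 9-16 | P2 16-23 |
Completion: P1=16  P2=23  P3=6  P4=9  P5=3
Turnaround (C−A): P1=14  P2=19  P3=2  P4=9  P5=2
Finish order: P5 → P3 → P4 → P1 → P2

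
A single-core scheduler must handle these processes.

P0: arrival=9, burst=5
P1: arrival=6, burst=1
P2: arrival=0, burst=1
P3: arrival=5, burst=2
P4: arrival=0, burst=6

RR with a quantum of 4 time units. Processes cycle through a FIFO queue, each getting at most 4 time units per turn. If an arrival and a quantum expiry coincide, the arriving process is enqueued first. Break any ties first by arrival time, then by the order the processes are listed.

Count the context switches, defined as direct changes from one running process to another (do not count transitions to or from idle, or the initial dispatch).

5

Timeline: | P2 0-1 | P4 1-5 | P3 5-7 | P4 7-9 | P1 9-10 | P0 10-15 |
Completion: P0=15  P1=10  P2=1  P3=7  P4=9
Turnaround (C−A): P0=6  P1=4  P2=1  P3=2  P4=9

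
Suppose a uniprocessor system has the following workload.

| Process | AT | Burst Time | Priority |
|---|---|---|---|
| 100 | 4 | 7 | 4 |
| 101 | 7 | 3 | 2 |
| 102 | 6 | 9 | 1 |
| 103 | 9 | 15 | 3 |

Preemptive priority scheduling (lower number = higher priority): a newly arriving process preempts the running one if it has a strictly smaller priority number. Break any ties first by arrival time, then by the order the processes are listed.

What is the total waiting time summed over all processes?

44

Timeline: | idle 0-4 | 100 4-6 | 102 6-15 | 101 15-18 | 103 18-33 | 100 33-38 |
Completion: 100=38  101=18  102=15  103=33
Waiting = turnaround − burst: 100=27, 101=8, 102=0, 103=9
Total waiting = 27 + 8 + 0 + 9 = 44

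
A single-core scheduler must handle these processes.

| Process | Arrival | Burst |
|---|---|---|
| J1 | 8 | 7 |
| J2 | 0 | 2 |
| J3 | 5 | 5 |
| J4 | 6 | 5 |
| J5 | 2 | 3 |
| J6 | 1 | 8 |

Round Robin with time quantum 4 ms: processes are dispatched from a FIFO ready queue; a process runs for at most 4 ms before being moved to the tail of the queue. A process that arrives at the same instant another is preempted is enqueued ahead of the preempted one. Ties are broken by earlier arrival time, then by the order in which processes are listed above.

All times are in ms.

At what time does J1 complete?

Gantt: | J2 0-2 | J6 2-6 | J5 6-9 | J3 9-13 | J4 13-17 | J6 17-21 | J1 21-25 | J3 25-26 | J4 26-27 | J1 27-30 |
Completion: J1=30  J2=2  J3=26  J4=27  J5=9  J6=21
Turnaround (C−A): J1=22  J2=2  J3=21  J4=21  J5=7  J6=20

30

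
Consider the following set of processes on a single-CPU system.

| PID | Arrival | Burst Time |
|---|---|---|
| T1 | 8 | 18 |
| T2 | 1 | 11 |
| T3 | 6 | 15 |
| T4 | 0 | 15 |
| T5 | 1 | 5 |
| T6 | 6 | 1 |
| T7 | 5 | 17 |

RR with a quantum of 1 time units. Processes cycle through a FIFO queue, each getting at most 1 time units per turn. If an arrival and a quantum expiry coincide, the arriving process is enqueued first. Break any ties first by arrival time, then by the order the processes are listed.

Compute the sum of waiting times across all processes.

Timeline: | T4 0-1 | T2 1-2 | T5 2-3 | T4 3-4 | T2 4-5 | T5 5-6 | T4 6-7 | T7 7-8 | T2 8-9 | T3 9-10 | T6 10-11 | T5 11-12 | T4 12-13 | T1 13-14 | T7 14-15 | T2 15-16 | T3 16-17 | T5 17-18 | T4 18-19 | T1 19-20 | T7 20-21 | T2 21-22 | T3 22-23 | T5 23-24 | T4 24-25 | T1 25-26 | T7 26-27 | T2 27-28 | T3 28-29 | T4 29-30 | T1 30-31 | T7 31-32 | T2 32-33 | T3 33-34 | T4 34-35 | T1 35-36 | T7 36-37 | T2 37-38 | T3 38-39 | T4 39-40 | T1 40-41 | T7 41-42 | T2 42-43 | T3 43-44 | T4 44-45 | T1 45-46 | T7 46-47 | T2 47-48 | T3 48-49 | T4 49-50 | T1 50-51 | T7 51-52 | T2 52-53 | T3 53-54 | T4 54-55 | T1 55-56 | T7 56-57 | T3 57-58 | T4 58-59 | T1 59-60 | T7 60-61 | T3 61-62 | T4 62-63 | T1 63-64 | T7 64-65 | T3 65-66 | T4 66-67 | T1 67-68 | T7 68-69 | T3 69-70 | T1 70-71 | T7 71-72 | T3 72-73 | T1 73-74 | T7 74-75 | T3 75-76 | T1 76-77 | T7 77-78 | T1 78-79 | T7 79-80 | T1 80-82 |
Completion: T1=82  T2=53  T3=76  T4=67  T5=24  T6=11  T7=80
Turnaround (C−A): T1=74  T2=52  T3=70  T4=67  T5=23  T6=5  T7=75
Waiting = turnaround − burst: T1=56, T2=41, T3=55, T4=52, T5=18, T6=4, T7=58
Total waiting = 56 + 41 + 55 + 52 + 18 + 4 + 58 = 284

284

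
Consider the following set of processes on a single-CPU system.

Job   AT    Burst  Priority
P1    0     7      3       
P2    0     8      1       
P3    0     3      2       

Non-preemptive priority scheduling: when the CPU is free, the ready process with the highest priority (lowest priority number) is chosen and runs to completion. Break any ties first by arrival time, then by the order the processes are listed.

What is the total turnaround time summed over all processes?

Gantt: | P2 0-8 | P3 8-11 | P1 11-18 |
Completion: P1=18  P2=8  P3=11
Turnaround = completion − arrival: P1=18, P2=8, P3=11
Total turnaround = 18 + 8 + 11 = 37

37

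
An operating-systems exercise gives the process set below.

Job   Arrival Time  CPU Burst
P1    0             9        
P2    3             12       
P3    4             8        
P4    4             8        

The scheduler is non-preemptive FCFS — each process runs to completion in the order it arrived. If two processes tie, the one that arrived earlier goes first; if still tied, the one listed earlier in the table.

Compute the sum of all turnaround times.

85

Timeline: | P1 0-9 | P2 9-21 | P3 21-29 | P4 29-37 |
Completion: P1=9  P2=21  P3=29  P4=37
Turnaround = completion − arrival: P1=9, P2=18, P3=25, P4=33
Total turnaround = 9 + 18 + 25 + 33 = 85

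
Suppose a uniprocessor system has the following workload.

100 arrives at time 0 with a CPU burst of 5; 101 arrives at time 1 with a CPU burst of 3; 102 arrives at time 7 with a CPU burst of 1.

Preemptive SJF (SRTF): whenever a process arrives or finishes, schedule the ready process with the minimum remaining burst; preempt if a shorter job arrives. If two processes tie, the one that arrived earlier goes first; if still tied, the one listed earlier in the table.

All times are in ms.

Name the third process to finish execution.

102

Timeline: | 100 0-1 | 101 1-4 | 100 4-8 | 102 8-9 |
Completion: 100=8  101=4  102=9
Turnaround (C−A): 100=8  101=3  102=2
Finish order: 101 → 100 → 102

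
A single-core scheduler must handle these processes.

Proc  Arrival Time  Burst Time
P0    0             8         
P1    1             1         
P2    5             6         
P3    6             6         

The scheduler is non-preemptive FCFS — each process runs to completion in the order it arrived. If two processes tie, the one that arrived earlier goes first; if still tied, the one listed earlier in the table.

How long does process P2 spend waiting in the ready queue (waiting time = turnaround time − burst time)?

Timeline: | P0 0-8 | P1 8-9 | P2 9-15 | P3 15-21 |
Completion: P0=8  P1=9  P2=15  P3=21
Waiting(P2) = turnaround − burst = 10 − 6 = 4

4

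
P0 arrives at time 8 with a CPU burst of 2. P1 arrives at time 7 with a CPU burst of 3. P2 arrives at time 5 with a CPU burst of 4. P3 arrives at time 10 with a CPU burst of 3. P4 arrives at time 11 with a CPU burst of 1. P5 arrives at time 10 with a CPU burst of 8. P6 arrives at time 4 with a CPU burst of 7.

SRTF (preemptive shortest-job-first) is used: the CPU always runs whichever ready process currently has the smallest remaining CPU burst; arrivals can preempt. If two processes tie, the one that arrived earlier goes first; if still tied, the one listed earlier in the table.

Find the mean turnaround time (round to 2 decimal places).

9.43

Schedule: | idle 0-4 | P6 4-5 | P2 5-9 | P0 9-11 | P4 11-12 | P1 12-15 | P3 15-18 | P6 18-24 | P5 24-32 |
Completion: P0=11  P1=15  P2=9  P3=18  P4=12  P5=32  P6=24
Turnaround (C−A): P0=3  P1=8  P2=4  P3=8  P4=1  P5=22  P6=20
Turnaround times: P0=3, P1=8, P2=4, P3=8, P4=1, P5=22, P6=20
Average turnaround = (3+8+4+8+1+22+20) / 7 = 66/7 = 9.43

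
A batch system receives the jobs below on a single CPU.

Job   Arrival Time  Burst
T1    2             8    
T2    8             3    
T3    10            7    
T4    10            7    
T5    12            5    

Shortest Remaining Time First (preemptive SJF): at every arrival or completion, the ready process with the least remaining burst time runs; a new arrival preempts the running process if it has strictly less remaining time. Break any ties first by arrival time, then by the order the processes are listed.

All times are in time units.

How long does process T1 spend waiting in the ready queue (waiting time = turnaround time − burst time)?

Timeline: | idle 0-2 | T1 2-10 | T2 10-13 | T5 13-18 | T3 18-25 | T4 25-32 |
Completion: T1=10  T2=13  T3=25  T4=32  T5=18
Waiting(T1) = turnaround − burst = 8 − 8 = 0

0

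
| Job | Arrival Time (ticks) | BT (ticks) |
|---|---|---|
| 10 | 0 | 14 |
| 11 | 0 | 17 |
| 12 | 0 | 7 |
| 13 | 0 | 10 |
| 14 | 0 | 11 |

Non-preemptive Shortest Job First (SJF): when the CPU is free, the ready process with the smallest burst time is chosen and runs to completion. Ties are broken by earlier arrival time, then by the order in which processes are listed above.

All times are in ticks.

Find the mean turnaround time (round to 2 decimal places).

30.60

Gantt: | 12 0-7 | 13 7-17 | 14 17-28 | 10 28-42 | 11 42-59 |
Completion: 10=42  11=59  12=7  13=17  14=28
Turnaround times: 10=42, 11=59, 12=7, 13=17, 14=28
Average turnaround = (42+59+7+17+28) / 5 = 153/5 = 30.60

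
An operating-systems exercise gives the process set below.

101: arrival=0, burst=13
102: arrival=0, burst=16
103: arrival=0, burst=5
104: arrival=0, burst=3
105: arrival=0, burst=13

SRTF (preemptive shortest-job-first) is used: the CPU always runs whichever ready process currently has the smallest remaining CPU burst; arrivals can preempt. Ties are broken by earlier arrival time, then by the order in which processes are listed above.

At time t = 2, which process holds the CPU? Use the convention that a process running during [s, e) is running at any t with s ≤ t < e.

Gantt: | 104 0-3 | 103 3-8 | 101 8-21 | 105 21-34 | 102 34-50 |
Completion: 101=21  102=50  103=8  104=3  105=34
Turnaround (C−A): 101=21  102=50  103=8  104=3  105=34

104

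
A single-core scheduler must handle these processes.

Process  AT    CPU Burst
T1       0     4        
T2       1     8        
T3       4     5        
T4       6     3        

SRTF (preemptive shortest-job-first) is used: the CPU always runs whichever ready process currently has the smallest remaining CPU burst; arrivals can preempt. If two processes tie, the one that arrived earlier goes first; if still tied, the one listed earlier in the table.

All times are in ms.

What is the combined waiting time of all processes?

14

Timeline: | T1 0-4 | T3 4-9 | T4 9-12 | T2 12-20 |
Completion: T1=4  T2=20  T3=9  T4=12
Turnaround (C−A): T1=4  T2=19  T3=5  T4=6
Waiting = turnaround − burst: T1=0, T2=11, T3=0, T4=3
Total waiting = 0 + 11 + 0 + 3 = 14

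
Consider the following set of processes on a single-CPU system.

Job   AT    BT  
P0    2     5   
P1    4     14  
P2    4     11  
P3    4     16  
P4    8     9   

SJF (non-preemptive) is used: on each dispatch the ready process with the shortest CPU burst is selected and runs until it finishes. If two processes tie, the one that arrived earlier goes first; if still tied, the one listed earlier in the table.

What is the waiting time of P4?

Timeline: | idle 0-2 | P0 2-7 | P2 7-18 | P4 18-27 | P1 27-41 | P3 41-57 |
Completion: P0=7  P1=41  P2=18  P3=57  P4=27
Waiting(P4) = turnaround − burst = 19 − 9 = 10

10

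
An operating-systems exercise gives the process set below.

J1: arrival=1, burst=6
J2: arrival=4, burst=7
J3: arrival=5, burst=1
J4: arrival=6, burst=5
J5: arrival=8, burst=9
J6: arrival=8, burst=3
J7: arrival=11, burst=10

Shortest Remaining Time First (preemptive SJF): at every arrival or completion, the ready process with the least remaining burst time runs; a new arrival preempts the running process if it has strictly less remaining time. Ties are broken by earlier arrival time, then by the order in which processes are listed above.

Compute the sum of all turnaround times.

95

Schedule: | idle 0-1 | J1 1-5 | J3 5-6 | J1 6-8 | J6 8-11 | J4 11-16 | J2 16-23 | J5 23-32 | J7 32-42 |
Completion: J1=8  J2=23  J3=6  J4=16  J5=32  J6=11  J7=42
Turnaround = completion − arrival: J1=7, J2=19, J3=1, J4=10, J5=24, J6=3, J7=31
Total turnaround = 7 + 19 + 1 + 10 + 24 + 3 + 31 = 95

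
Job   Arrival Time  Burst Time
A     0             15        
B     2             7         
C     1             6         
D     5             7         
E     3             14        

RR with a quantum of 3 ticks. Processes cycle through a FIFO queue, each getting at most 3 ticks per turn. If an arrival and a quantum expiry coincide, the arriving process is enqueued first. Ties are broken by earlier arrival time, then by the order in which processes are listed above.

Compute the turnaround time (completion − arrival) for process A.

Gantt: | A 0-3 | C 3-6 | B 6-9 | E 9-12 | A 12-15 | D 15-18 | C 18-21 | B 21-24 | E 24-27 | A 27-30 | D 30-33 | B 33-34 | E 34-37 | A 37-40 | D 40-41 | E 41-44 | A 44-47 | E 47-49 |
Completion: A=47  B=34  C=21  D=41  E=49
Turnaround (C−A): A=47  B=32  C=20  D=36  E=46
Turnaround(A) = completion − arrival = 47 − 0 = 47

47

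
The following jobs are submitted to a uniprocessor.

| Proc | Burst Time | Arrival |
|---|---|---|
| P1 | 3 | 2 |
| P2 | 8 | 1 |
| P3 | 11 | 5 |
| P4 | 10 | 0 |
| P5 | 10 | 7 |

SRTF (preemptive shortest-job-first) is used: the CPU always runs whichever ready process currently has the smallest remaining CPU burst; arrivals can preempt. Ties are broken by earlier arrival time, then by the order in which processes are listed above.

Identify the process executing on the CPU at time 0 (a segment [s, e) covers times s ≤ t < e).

P4

Timeline: | P4 0-1 | P2 1-2 | P1 2-5 | P2 5-12 | P4 12-21 | P5 21-31 | P3 31-42 |
Completion: P1=5  P2=12  P3=42  P4=21  P5=31
Turnaround (C−A): P1=3  P2=11  P3=37  P4=21  P5=24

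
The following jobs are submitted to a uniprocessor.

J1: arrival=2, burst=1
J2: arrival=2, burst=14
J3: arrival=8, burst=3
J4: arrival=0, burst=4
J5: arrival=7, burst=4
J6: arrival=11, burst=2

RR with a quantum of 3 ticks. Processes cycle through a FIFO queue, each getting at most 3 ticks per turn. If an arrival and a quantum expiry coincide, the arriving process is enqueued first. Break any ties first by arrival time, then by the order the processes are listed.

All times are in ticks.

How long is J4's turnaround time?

8

Timeline: | J4 0-3 | J1 3-4 | J2 4-7 | J4 7-8 | J5 8-11 | J2 11-14 | J3 14-17 | J6 17-19 | J5 19-20 | J2 20-28 |
Completion: J1=4  J2=28  J3=17  J4=8  J5=20  J6=19
Turnaround (C−A): J1=2  J2=26  J3=9  J4=8  J5=13  J6=8
Turnaround(J4) = completion − arrival = 8 − 0 = 8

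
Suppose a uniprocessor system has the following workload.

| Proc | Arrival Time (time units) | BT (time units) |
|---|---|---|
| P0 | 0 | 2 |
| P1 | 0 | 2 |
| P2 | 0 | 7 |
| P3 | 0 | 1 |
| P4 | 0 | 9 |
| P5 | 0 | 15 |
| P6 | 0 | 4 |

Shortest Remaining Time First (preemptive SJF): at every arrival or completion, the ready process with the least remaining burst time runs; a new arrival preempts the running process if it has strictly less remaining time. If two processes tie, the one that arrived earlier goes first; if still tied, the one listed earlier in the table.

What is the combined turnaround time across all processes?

99

Timeline: | P3 0-1 | P0 1-3 | P1 3-5 | P6 5-9 | P2 9-16 | P4 16-25 | P5 25-40 |
Completion: P0=3  P1=5  P2=16  P3=1  P4=25  P5=40  P6=9
Turnaround (C−A): P0=3  P1=5  P2=16  P3=1  P4=25  P5=40  P6=9
Turnaround = completion − arrival: P0=3, P1=5, P2=16, P3=1, P4=25, P5=40, P6=9
Total turnaround = 3 + 5 + 16 + 1 + 25 + 40 + 9 = 99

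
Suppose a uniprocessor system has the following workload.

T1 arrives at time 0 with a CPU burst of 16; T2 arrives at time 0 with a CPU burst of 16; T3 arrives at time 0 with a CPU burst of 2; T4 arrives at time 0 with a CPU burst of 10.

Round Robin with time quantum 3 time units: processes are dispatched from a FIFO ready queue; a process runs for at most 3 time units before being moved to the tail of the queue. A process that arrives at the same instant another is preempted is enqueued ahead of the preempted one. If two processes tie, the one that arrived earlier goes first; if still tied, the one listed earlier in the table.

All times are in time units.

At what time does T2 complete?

Gantt: | T1 0-3 | T2 3-6 | T3 6-8 | T4 8-11 | T1 11-14 | T2 14-17 | T4 17-20 | T1 20-23 | T2 23-26 | T4 26-29 | T1 29-32 | T2 32-35 | T4 35-36 | T1 36-39 | T2 39-42 | T1 42-43 | T2 43-44 |
Completion: T1=43  T2=44  T3=8  T4=36

44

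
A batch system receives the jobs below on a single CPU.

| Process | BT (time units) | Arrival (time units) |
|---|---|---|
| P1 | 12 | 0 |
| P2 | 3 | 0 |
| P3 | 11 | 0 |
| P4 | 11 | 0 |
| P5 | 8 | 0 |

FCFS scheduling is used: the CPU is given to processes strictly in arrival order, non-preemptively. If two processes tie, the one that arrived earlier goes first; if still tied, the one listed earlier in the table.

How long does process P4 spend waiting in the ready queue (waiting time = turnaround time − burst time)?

26

Gantt: | P1 0-12 | P2 12-15 | P3 15-26 | P4 26-37 | P5 37-45 |
Completion: P1=12  P2=15  P3=26  P4=37  P5=45
Waiting(P4) = turnaround − burst = 37 − 11 = 26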